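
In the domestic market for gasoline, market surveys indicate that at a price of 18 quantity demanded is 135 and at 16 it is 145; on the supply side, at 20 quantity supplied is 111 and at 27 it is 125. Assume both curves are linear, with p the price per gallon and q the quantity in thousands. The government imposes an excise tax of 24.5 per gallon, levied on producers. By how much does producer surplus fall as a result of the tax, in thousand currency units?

Producer surplus falls by 1706.25 thousand.

Demand slope: (145 − 135)/(16 − 18) = -5, so qd = 225 − 5p.
Supply slope: (125 − 111)/(27 − 20) = 2, so qs = 2p + 71.
Without the tax, 225 − 5p = 2p + 71 gives 7p = 154, so p* = 22 and q* = 115.
With the tax collected from producers, supply shifts: qs = 2(p − 24.5) + 71.
Solving gives q = 80 with consumers paying 29 and producers receiving 4.5 (the 24.5 wedge).
ΔPS is the trapezoid between Q = 80 and Q = 115 of height 17.5: ½ · (115 + 80) · 17.5 = 1706.25.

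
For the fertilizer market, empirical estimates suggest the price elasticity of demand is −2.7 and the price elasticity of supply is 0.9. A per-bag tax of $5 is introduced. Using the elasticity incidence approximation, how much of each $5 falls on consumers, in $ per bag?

Consumers bear ≈ $1.25 per bag.

Incidence ratio: consumers' share ≈ εs / (εs + |εd|) = 0.9 / (0.9 + 2.7) = 0.25.
So consumers bear ≈ 0.25 × $5 = $1.25; sellers bear $3.75.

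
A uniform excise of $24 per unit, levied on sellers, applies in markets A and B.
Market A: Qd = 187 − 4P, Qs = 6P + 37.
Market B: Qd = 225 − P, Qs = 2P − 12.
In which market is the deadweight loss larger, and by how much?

Market A: pre-tax P* = $15, Q* = 127; post-tax Q = 69.4; deadweight loss = $691.2.
Market B: pre-tax P* = $79, Q* = 146; post-tax Q = 130; deadweight loss = $192.
Difference: $691.2 vs $192 → market A is larger by $499.2.

Market A, by $499.2.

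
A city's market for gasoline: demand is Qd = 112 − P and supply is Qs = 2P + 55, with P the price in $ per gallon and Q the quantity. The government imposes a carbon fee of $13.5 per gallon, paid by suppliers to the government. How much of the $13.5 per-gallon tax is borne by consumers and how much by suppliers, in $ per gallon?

Consumers bear $9 per gallon; suppliers bear $4.5 per gallon.

Without the tax, 112 − P = 2P + 55 gives 3P = 57, so P* = $19 and Q* = 93.
With the tax collected from suppliers, supply shifts: Qs = 2(P − 13.5) + 55.
Solving gives Q = 84 with consumers paying $28 and suppliers receiving $14.5 (the $13.5 wedge).
Burden on consumers: $9; on suppliers: $4.5. (They sum to $13.5.)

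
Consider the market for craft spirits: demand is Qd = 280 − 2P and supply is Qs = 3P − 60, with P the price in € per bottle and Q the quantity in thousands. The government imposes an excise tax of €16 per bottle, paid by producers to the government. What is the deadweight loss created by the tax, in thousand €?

Without the tax, 280 − 2P = 3P − 60 gives 5P = 340, so P* = €68 and Q* = 144.
With the tax collected from producers, supply shifts: Qs = 3(P − 16) − 60.
New equilibrium: consumers pay €77.6, producers receive €61.6, Q = 124.8. (Wedge: Pb − Ps = 16.)
Quantity falls by |ΔQ| = |144 − 124.8| = 19.2.
DWL = ½ · t · |ΔQ| = ½ · 16 · 19.2 = €153.6.

Deadweight loss = €153.6 thousand.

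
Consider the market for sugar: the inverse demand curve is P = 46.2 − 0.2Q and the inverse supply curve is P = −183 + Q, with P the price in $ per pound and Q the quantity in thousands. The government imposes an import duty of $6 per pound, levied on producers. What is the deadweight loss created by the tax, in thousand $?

Rewrite in direct form: Qd = 231 − 5P and Qs = P + 183.
Without the tax, 231 − 5P = P + 183 gives 6P = 48, so P* = $8 and Q* = 191.
With the tax collected from producers, supply shifts: Qs = (P − 6) + 183.
New equilibrium: consumers pay $9, producers receive $3, Q = 186. (Wedge: Pb − Ps = 6.)
Quantity falls by |ΔQ| = |191 − 186| = 5.
DWL = ½ · t · |ΔQ| = ½ · 6 · 5 = $15.

Deadweight loss = $15 thousand.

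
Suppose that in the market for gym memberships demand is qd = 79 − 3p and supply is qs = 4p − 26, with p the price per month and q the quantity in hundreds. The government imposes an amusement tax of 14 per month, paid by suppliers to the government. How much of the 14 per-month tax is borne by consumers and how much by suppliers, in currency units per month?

Before the tax: set 79 − 3p = 4p − 26 → p* = 15, q* = 34.
With the tax collected from suppliers, supply shifts: qs = 4(p − 14) − 26.
New equilibrium: consumers pay 23, suppliers receive 9, q = 10. (Wedge: pb − ps = 14.)
Burden on consumers: 8; on suppliers: 6. (They sum to 14.)

Consumers bear 8 per month; suppliers bear 6 per month.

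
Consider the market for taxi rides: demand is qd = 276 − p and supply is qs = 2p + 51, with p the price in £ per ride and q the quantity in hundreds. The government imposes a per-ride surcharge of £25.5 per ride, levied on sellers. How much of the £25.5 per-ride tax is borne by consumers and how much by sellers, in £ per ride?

Before the tax: set 276 − p = 2p + 51 → p* = £75, q* = 201.
With the tax collected from sellers, supply shifts: qs = 2(p − 25.5) + 51.
New equilibrium: consumers pay £92, sellers receive £66.5, q = 184. (Wedge: pb − ps = 25.5.)
Burden on consumers: £17; on sellers: £8.5. (They sum to £25.5.)
The less price-elastic side of the market bears the larger share of a per-unit tax.

Consumers bear £17 per ride; sellers bear £8.5 per ride.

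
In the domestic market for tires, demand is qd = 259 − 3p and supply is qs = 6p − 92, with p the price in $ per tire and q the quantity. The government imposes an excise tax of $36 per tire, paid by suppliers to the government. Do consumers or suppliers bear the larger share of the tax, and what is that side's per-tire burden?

Consumers bear the larger share: $24 per tire.

Before the tax: set 259 − 3p = 6p − 92 → p* = $39, q* = 142.
With the tax collected from suppliers, supply shifts: qs = 6(p − 36) − 92.
Solving gives q = 70 with consumers paying $63 and suppliers receiving $27 (the $36 wedge).
Per-tire burden: consumers $24, suppliers $12.
Consumers take the larger share because demand is less price-elastic here (demand slope 3 vs supply slope 6).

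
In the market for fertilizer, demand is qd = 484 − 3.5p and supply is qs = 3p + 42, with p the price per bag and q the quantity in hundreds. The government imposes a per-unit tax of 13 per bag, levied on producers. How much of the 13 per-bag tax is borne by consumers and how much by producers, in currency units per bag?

Consumers bear 6 per bag; producers bear 7 per bag.

Without the tax, 484 − 3.5p = 3p + 42 gives 6.5p = 442, so p* = 68 and q* = 246.
With the tax collected from producers, supply shifts: qs = 3(p − 13) + 42.
New equilibrium: consumers pay 74, producers receive 61, q = 225. (Wedge: pb − ps = 13.)
Burden on consumers: 6; on producers: 7. (They sum to 13.)
The less price-elastic side of the market bears the larger share of a per-unit tax.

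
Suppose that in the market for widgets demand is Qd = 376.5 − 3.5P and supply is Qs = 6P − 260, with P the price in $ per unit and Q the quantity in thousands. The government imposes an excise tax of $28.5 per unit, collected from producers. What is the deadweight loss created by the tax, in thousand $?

Before the tax: set 376.5 − 3.5P = 6P − 260 → P* = $67, Q* = 142.
With the tax collected from producers, supply shifts: Qs = 6(P − 28.5) − 260.
New equilibrium: consumers pay $85, producers receive $56.5, Q = 79. (Wedge: Pb − Ps = 28.5.)
Quantity falls by |ΔQ| = |142 − 79| = 63.
DWL = ½ · t · |ΔQ| = ½ · 28.5 · 63 = $897.75.

Deadweight loss = $897.75 thousand.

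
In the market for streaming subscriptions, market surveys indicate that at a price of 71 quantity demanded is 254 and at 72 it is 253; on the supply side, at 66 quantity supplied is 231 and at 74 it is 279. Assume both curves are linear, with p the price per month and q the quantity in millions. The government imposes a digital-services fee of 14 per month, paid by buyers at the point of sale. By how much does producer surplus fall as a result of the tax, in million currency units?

Producer surplus falls by 498 million.

Demand slope: (253 − 254)/(72 − 71) = -1, so qd = 325 − p.
Supply slope: (279 − 231)/(74 − 66) = 6, so qs = 6p − 165.
Without the tax, 325 − p = 6p − 165 gives 7p = 490, so p* = 70 and q* = 255.
With the tax collected from buyers, demand (in seller-price terms) shifts: qd = 325 − (p + 14).
New equilibrium: buyers pay 82, producers receive 68, q = 243. (Wedge: pb − ps = 14.)
ΔPS is the trapezoid between Q = 243 and Q = 255 of height 2: ½ · (255 + 243) · 2 = 498.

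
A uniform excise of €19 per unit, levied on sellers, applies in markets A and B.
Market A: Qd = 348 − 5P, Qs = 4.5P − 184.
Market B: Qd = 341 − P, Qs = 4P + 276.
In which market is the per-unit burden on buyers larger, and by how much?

Market A: pre-tax P* = €56, Q* = 68; post-tax Q = 23; per-unit burden on buyers = €9.
Market B: pre-tax P* = €13, Q* = 328; post-tax Q = 312.8; per-unit burden on buyers = €15.2.
Difference: €9 vs €15.2 → market B is larger by €6.2.

Market B, by €6.2.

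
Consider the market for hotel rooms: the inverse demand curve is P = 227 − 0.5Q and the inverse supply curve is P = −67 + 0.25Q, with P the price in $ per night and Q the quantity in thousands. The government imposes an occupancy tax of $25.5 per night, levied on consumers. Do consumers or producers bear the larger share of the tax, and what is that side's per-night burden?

Inverting to Q(P) form: Qd = 454 − 2P; Qs = 4P + 268.
Without the tax, 454 − 2P = 4P + 268 gives 6P = 186, so P* = $31 and Q* = 392.
With the tax collected from consumers, demand (in seller-price terms) shifts: Qd = 454 − 2(P + 25.5).
New equilibrium: consumers pay $48, producers receive $22.5, Q = 358. (Wedge: Pb − Ps = 25.5.)
Per-night burden: consumers $17, producers $8.5.
Consumers take the larger share because demand is less price-elastic here (demand slope 2 vs supply slope 4).

Consumers bear the larger share: $17 per night.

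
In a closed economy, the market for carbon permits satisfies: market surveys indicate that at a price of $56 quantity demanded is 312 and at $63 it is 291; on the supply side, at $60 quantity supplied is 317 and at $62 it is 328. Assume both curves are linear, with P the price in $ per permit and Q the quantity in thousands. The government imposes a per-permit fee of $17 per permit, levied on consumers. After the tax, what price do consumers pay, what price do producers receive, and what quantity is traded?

Consumers pay $69; producers receive $52; quantity = 273.

Demand slope: (291 − 312)/(63 − 56) = -3, so Qd = 480 − 3P.
Supply slope: (328 − 317)/(62 − 60) = 5.5, so Qs = 5.5P − 13.
Before the tax: set 480 − 3P = 5.5P − 13 → P* = $58, Q* = 306.
With the tax collected from consumers, demand (in seller-price terms) shifts: Qd = 480 − 3(P + 17).
New equilibrium: consumers pay $69, producers receive $52, Q = 273. (Wedge: Pb − Ps = 17.)
The less price-elastic side of the market bears the larger share of a per-unit tax.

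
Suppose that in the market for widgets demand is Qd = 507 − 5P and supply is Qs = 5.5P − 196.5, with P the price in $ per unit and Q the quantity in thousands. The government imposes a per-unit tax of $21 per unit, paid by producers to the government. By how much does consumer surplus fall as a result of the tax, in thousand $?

Before the tax: set 507 − 5P = 5.5P − 196.5 → P* = $67, Q* = 172.
With the tax collected from producers, supply shifts: Qs = 5.5(P − 21) − 196.5.
Solving gives Q = 117 with buyers paying $78 and producers receiving $57 (the $21 wedge).
ΔCS is the trapezoid between Q = 117 and Q = 172 of height $11: ½ · (172 + 117) · 11 = $1589.5.

Consumer surplus falls by $1589.5 thousand.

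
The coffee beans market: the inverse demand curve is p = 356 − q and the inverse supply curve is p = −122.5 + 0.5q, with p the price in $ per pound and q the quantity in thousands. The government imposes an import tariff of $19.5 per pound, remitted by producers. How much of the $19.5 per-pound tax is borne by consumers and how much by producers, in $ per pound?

Consumers bear $13 per pound; producers bear $6.5 per pound.

Inverting to q(p) form: qd = 356 − p; qs = 2p + 245.
Before the tax: set 356 − p = 2p + 245 → p* = $37, q* = 319.
With the tax collected from producers, supply shifts: qs = 2(p − 19.5) + 245.
New equilibrium: consumers pay $50, producers receive $30.5, q = 306. (Wedge: pb − ps = 19.5.)
Burden on consumers: $13; on producers: $6.5. (They sum to $19.5.)
The less price-elastic side of the market bears the larger share of a per-unit tax.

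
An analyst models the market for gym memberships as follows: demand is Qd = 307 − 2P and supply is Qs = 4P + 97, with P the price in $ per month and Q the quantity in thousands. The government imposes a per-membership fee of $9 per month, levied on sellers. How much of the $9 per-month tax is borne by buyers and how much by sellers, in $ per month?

Buyers bear $6 per month; sellers bear $3 per month.

Without the tax, 307 − 2P = 4P + 97 gives 6P = 210, so P* = $35 and Q* = 237.
With the tax collected from sellers, supply shifts: Qs = 4(P − 9) + 97.
New equilibrium: buyers pay $41, sellers receive $32, Q = 225. (Wedge: Pb − Ps = 9.)
Burden on buyers: $6; on sellers: $3. (They sum to $9.)
The less price-elastic side of the market bears the larger share of a per-unit tax.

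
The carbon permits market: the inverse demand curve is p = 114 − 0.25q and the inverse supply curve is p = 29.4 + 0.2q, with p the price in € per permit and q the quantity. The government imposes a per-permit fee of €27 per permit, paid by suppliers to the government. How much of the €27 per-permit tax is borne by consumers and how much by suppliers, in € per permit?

Consumers bear €15 per permit; suppliers bear €12 per permit.

Rewrite in direct form: qd = 456 − 4p and qs = 5p − 147.
Before the tax: set 456 − 4p = 5p − 147 → p* = €67, q* = 188.
With the tax collected from suppliers, supply shifts: qs = 5(p − 27) − 147.
New equilibrium: consumers pay €82, suppliers receive €55, q = 128. (Wedge: pb − ps = 27.)
Burden on consumers: €15; on suppliers: €12. (They sum to €27.)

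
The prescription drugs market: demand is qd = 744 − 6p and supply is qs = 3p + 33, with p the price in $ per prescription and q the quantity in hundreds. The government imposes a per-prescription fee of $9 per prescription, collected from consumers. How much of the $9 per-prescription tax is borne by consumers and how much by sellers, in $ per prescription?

Consumers bear $3 per prescription; sellers bear $6 per prescription.

Before the tax: set 744 − 6p = 3p + 33 → p* = $79, q* = 270.
With the tax collected from consumers, demand (in seller-price terms) shifts: qd = 744 − 6(p + 9).
New equilibrium: consumers pay $82, sellers receive $73, q = 252. (Wedge: pb − ps = 9.)
Burden on consumers: $3; on sellers: $6. (They sum to $9.)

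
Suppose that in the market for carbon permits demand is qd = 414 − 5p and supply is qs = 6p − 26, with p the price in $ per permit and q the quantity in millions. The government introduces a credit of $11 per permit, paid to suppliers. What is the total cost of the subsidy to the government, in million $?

Without the subsidy, 414 − 5p = 6p − 26 gives 11p = 440, so p* = $40 and q* = 214.
With a per-unit subsidy paid to suppliers, each receives p + 11 per unit sold, so supply becomes qs = 6(p + 11) − 26.
Solving gives q = 244 with consumers paying $34 and suppliers receiving $45 (the $11 wedge).
Outlay = t · Q = 11 · 244 = $2684.

Government outlay = $2684 million.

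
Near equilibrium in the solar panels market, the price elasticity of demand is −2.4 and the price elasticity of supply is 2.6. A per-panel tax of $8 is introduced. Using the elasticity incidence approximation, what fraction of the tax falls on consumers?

Incidence ratio: consumers' share ≈ εs / (εs + |εd|) = 2.6 / (2.6 + 2.4) = 0.52.
Supply is the more elastic side, so consumers bear the larger share.

Consumers' share ≈ 0.52.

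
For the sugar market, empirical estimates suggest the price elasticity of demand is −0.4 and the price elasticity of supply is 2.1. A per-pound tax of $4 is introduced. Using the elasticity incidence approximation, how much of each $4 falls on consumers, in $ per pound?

Consumers bear ≈ $3.36 per pound.

Incidence ratio: consumers' share ≈ εs / (εs + |εd|) = 2.1 / (2.1 + 0.4) = 0.84.
So consumers bear ≈ 0.84 × $4 = $3.36; sellers bear $0.64.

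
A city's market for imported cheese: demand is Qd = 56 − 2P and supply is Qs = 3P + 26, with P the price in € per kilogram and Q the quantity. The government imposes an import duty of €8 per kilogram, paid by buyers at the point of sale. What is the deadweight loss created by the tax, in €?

Before the tax: set 56 − 2P = 3P + 26 → P* = €6, Q* = 44.
With the tax collected from buyers, demand (in seller-price terms) shifts: Qd = 56 − 2(P + 8).
New equilibrium: buyers pay €10.8, sellers receive €2.8, Q = 34.4. (Wedge: Pb − Ps = 8.)
Quantity falls by |ΔQ| = |44 − 34.4| = 9.6.
DWL = ½ · t · |ΔQ| = ½ · 8 · 9.6 = €38.4.

Deadweight loss = €38.4.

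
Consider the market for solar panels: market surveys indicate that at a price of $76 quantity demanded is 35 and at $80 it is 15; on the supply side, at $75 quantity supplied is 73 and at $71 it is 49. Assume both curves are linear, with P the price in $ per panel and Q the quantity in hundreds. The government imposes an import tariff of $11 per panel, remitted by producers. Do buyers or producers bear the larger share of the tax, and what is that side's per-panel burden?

Buyers bear the larger share: $6 per panel.

Demand slope: (15 − 35)/(80 − 76) = -5, so Qd = 415 − 5P.
Supply slope: (49 − 73)/(71 − 75) = 6, so Qs = 6P − 377.
Before the tax: set 415 − 5P = 6P − 377 → P* = $72, Q* = 55.
With the tax collected from producers, supply shifts: Qs = 6(P − 11) − 377.
New equilibrium: buyers pay $78, producers receive $67, Q = 25. (Wedge: Pb − Ps = 11.)
Per-panel burden: buyers $6, producers $5.
Buyers take the larger share because demand is less price-elastic here (demand slope 5 vs supply slope 6).
The less price-elastic side of the market bears the larger share of a per-unit tax.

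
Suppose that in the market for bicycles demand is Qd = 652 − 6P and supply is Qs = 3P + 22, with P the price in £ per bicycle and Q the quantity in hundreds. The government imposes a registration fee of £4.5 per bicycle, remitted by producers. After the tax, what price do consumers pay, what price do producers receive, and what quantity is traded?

Consumers pay £71.5; producers receive £67; quantity = 223.

Before the tax: set 652 − 6P = 3P + 22 → P* = £70, Q* = 232.
With the tax collected from producers, supply shifts: Qs = 3(P − 4.5) + 22.
New equilibrium: consumers pay £71.5, producers receive £67, Q = 223. (Wedge: Pb − Ps = 4.5.)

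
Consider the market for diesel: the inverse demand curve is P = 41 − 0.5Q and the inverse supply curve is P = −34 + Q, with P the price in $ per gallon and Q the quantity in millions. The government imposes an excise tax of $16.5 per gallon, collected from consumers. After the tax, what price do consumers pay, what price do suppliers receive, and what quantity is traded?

Inverting to Q(P) form: Qd = 82 − 2P; Qs = P + 34.
Before the tax: set 82 − 2P = P + 34 → P* = $16, Q* = 50.
With the tax collected from consumers, demand (in seller-price terms) shifts: Qd = 82 − 2(P + 16.5).
New equilibrium: consumers pay $21.5, suppliers receive $5, Q = 39. (Wedge: Pb − Ps = 16.5.)

Consumers pay $21.5; suppliers receive $5; quantity = 39.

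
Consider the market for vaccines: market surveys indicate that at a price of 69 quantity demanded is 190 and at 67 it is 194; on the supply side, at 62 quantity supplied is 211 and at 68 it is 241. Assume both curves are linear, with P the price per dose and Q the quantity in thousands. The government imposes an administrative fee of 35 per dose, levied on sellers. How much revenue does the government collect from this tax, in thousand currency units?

Tax revenue = 5460 thousand.

Demand slope: (194 − 190)/(67 − 69) = -2, so Qd = 328 − 2P.
Supply slope: (241 − 211)/(68 − 62) = 5, so Qs = 5P − 99.
Before the tax: set 328 − 2P = 5P − 99 → P* = 61, Q* = 206.
With the tax collected from sellers, supply shifts: Qs = 5(P − 35) − 99.
New equilibrium: consumers pay 86, sellers receive 51, Q = 156. (Wedge: Pb − Ps = 35.)
Revenue = t · Q = 35 · 156 = 5460.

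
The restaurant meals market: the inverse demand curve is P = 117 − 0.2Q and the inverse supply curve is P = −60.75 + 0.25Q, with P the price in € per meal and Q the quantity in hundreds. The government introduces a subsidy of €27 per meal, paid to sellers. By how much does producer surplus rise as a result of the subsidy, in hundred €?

Inverting to Q(P) form: Qd = 585 − 5P; Qs = 4P + 243.
Before the subsidy: set 585 − 5P = 4P + 243 → P* = €38, Q* = 395.
With a per-unit subsidy paid to sellers, each receives P + 27 per unit sold, so supply becomes Qs = 4(P + 27) + 243.
Solving gives Q = 455 with buyers paying €26 and sellers receiving €53 (the €27 wedge).
ΔPS is the trapezoid between Q = 455 and Q = 395 of height €15: ½ · (395 + 455) · 15 = €6375.

Producer surplus rises by €6375 hundred.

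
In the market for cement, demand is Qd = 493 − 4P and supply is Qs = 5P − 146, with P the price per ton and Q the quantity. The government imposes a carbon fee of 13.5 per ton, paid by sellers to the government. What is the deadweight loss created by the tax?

Before the tax: set 493 − 4P = 5P − 146 → P* = 71, Q* = 209.
With the tax collected from sellers, supply shifts: Qs = 5(P − 13.5) − 146.
New equilibrium: consumers pay 78.5, sellers receive 65, Q = 179. (Wedge: Pb − Ps = 13.5.)
Quantity falls by |ΔQ| = |209 − 179| = 30.
DWL = ½ · t · |ΔQ| = ½ · 13.5 · 30 = 202.5.

Deadweight loss = 202.5.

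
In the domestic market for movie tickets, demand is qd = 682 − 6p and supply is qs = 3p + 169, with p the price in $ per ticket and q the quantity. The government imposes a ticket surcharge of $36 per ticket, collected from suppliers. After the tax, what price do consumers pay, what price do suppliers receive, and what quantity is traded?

Without the tax, 682 − 6p = 3p + 169 gives 9p = 513, so p* = $57 and q* = 340.
With the tax collected from suppliers, supply shifts: qs = 3(p − 36) + 169.
New equilibrium: consumers pay $69, suppliers receive $33, q = 268. (Wedge: pb − ps = 36.)
The less price-elastic side of the market bears the larger share of a per-unit tax.

Consumers pay $69; suppliers receive $33; quantity = 268.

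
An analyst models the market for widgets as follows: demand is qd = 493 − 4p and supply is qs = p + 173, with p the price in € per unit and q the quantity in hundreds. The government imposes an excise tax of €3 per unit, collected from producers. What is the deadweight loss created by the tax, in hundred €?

Before the tax: set 493 − 4p = p + 173 → p* = €64, q* = 237.
With the tax collected from producers, supply shifts: qs = (p − 3) + 173.
Solving gives q = 234.6 with buyers paying €64.6 and producers receiving €61.6 (the €3 wedge).
Quantity falls by |ΔQ| = |237 − 234.6| = 2.4.
DWL = ½ · t · |ΔQ| = ½ · 3 · 2.4 = €3.6.

Deadweight loss = €3.6 hundred.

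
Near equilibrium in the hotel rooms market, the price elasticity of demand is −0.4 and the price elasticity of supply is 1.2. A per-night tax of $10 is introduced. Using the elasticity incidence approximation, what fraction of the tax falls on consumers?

Consumers' share ≈ 0.75.

Incidence ratio: consumers' share ≈ εs / (εs + |εd|) = 1.2 / (1.2 + 0.4) = 0.75.
Supply is the more elastic side, so consumers bear the larger share.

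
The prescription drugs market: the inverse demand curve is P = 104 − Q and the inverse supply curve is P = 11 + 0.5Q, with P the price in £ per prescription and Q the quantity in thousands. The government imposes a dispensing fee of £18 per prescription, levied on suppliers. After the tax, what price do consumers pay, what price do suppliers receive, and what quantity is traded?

Consumers pay £54; suppliers receive £36; quantity = 50.

Inverting to Q(P) form: Qd = 104 − P; Qs = 2P − 22.
Without the tax, 104 − P = 2P − 22 gives 3P = 126, so P* = £42 and Q* = 62.
With the tax collected from suppliers, supply shifts: Qs = 2(P − 18) − 22.
New equilibrium: consumers pay £54, suppliers receive £36, Q = 50. (Wedge: Pb − Ps = 18.)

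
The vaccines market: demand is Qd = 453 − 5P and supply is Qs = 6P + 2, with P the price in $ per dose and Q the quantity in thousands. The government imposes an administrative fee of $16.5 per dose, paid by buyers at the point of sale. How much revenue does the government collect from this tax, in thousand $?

Tax revenue = $3349.5 thousand.

Before the tax: set 453 − 5P = 6P + 2 → P* = $41, Q* = 248.
With the tax collected from buyers, demand (in seller-price terms) shifts: Qd = 453 − 5(P + 16.5).
Solving gives Q = 203 with buyers paying $50 and suppliers receiving $33.5 (the $16.5 wedge).
Revenue = t · Q = 16.5 · 203 = $3349.5.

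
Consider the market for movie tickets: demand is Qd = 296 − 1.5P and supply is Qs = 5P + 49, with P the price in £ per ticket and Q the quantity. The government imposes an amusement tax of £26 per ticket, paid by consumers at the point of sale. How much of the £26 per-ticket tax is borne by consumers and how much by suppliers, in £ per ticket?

Consumers bear £20 per ticket; suppliers bear £6 per ticket.

Before the tax: set 296 − 1.5P = 5P + 49 → P* = £38, Q* = 239.
With the tax collected from consumers, demand (in seller-price terms) shifts: Qd = 296 − 1.5(P + 26).
Solving gives Q = 209 with consumers paying £58 and suppliers receiving £32 (the £26 wedge).
Burden on consumers: £20; on suppliers: £6. (They sum to £26.)
The less price-elastic side of the market bears the larger share of a per-unit tax.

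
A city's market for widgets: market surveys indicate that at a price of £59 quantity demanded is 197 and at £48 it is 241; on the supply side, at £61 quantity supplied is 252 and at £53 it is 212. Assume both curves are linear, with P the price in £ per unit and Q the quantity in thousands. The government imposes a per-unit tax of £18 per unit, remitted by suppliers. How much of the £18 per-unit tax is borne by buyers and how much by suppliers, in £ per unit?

Buyers bear £10 per unit; suppliers bear £8 per unit.

Demand slope: (241 − 197)/(48 − 59) = -4, so Qd = 433 − 4P.
Supply slope: (212 − 252)/(53 − 61) = 5, so Qs = 5P − 53.
Before the tax: set 433 − 4P = 5P − 53 → P* = £54, Q* = 217.
With the tax collected from suppliers, supply shifts: Qs = 5(P − 18) − 53.
Solving gives Q = 177 with buyers paying £64 and suppliers receiving £46 (the £18 wedge).
Burden on buyers: £10; on suppliers: £8. (They sum to £18.)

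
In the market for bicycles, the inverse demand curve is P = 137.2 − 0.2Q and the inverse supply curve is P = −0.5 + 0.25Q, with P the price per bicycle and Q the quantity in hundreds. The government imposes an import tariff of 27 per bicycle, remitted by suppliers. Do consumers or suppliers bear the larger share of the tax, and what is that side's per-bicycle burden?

Inverting to Q(P) form: Qd = 686 − 5P; Qs = 4P + 2.
Before the tax: set 686 − 5P = 4P + 2 → P* = 76, Q* = 306.
With the tax collected from suppliers, supply shifts: Qs = 4(P − 27) + 2.
Solving gives Q = 246 with consumers paying 88 and suppliers receiving 61 (the 27 wedge).
Per-bicycle burden: consumers 12, suppliers 15.
Suppliers take the larger share because supply is less price-elastic here (demand slope 5 vs supply slope 4).

Suppliers bear the larger share: 15 per bicycle.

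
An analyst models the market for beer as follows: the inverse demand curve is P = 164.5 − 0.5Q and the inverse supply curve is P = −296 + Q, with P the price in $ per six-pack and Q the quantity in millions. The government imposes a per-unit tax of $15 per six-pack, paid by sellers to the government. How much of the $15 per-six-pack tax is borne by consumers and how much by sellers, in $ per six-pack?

Inverting to Q(P) form: Qd = 329 − 2P; Qs = P + 296.
Without the tax, 329 − 2P = P + 296 gives 3P = 33, so P* = $11 and Q* = 307.
With the tax collected from sellers, supply shifts: Qs = (P − 15) + 296.
New equilibrium: consumers pay $16, sellers receive $1, Q = 297. (Wedge: Pb − Ps = 15.)
Burden on consumers: $5; on sellers: $10. (They sum to $15.)
The less price-elastic side of the market bears the larger share of a per-unit tax.

Consumers bear $5 per six-pack; sellers bear $10 per six-pack.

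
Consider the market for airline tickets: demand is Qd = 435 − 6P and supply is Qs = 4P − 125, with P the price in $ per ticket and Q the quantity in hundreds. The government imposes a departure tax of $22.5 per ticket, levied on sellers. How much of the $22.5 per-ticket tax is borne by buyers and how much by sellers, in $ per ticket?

Buyers bear $9 per ticket; sellers bear $13.5 per ticket.

Before the tax: set 435 − 6P = 4P − 125 → P* = $56, Q* = 99.
With the tax collected from sellers, supply shifts: Qs = 4(P − 22.5) − 125.
New equilibrium: buyers pay $65, sellers receive $42.5, Q = 45. (Wedge: Pb − Ps = 22.5.)
Burden on buyers: $9; on sellers: $13.5. (They sum to $22.5.)
The less price-elastic side of the market bears the larger share of a per-unit tax.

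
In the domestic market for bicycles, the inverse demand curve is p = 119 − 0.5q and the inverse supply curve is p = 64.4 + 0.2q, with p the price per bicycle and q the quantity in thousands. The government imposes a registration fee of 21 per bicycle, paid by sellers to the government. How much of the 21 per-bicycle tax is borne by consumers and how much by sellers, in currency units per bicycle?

Rewrite in direct form: qd = 238 − 2p and qs = 5p − 322.
Before the tax: set 238 − 2p = 5p − 322 → p* = 80, q* = 78.
With the tax collected from sellers, supply shifts: qs = 5(p − 21) − 322.
New equilibrium: consumers pay 95, sellers receive 74, q = 48. (Wedge: pb − ps = 21.)
Burden on consumers: 15; on sellers: 6. (They sum to 21.)

Consumers bear 15 per bicycle; sellers bear 6 per bicycle.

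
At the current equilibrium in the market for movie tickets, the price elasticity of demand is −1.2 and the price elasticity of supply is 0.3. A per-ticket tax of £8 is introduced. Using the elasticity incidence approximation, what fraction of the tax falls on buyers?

Buyers' share ≈ 0.2.

Incidence ratio: buyers' share ≈ εs / (εs + |εd|) = 0.3 / (0.3 + 1.2) = 0.2.
Supply is the less elastic side, so buyers bear the smaller share.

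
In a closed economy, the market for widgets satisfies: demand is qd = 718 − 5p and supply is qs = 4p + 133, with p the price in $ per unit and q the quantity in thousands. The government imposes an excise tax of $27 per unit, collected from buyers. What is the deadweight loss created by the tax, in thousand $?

Without the tax, 718 − 5p = 4p + 133 gives 9p = 585, so p* = $65 and q* = 393.
With the tax collected from buyers, demand (in seller-price terms) shifts: qd = 718 − 5(p + 27).
New equilibrium: buyers pay $77, suppliers receive $50, q = 333. (Wedge: pb − ps = 27.)
Quantity falls by |ΔQ| = |393 − 333| = 60.
DWL = ½ · t · |ΔQ| = ½ · 27 · 60 = $810.

Deadweight loss = $810 thousand.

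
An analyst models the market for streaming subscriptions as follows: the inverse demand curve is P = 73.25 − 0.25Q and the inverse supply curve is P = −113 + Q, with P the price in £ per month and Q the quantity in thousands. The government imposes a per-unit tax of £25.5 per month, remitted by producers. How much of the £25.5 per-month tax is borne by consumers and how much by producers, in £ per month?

Consumers bear £5.1 per month; producers bear £20.4 per month.

Inverting to Q(P) form: Qd = 293 − 4P; Qs = P + 113.
Before the tax: set 293 − 4P = P + 113 → P* = £36, Q* = 149.
With the tax collected from producers, supply shifts: Qs = (P − 25.5) + 113.
New equilibrium: consumers pay £41.1, producers receive £15.6, Q = 128.6. (Wedge: Pb − Ps = 25.5.)
Burden on consumers: £5.1; on producers: £20.4. (They sum to £25.5.)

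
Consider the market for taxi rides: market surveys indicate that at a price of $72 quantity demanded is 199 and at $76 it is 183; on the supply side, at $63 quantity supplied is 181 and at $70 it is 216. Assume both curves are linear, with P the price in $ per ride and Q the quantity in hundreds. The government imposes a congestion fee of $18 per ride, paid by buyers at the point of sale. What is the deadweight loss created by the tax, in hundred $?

Deadweight loss = $360 hundred.

Demand slope: (183 − 199)/(76 − 72) = -4, so Qd = 487 − 4P.
Supply slope: (216 − 181)/(70 − 63) = 5, so Qs = 5P − 134.
Before the tax: set 487 − 4P = 5P − 134 → P* = $69, Q* = 211.
With the tax collected from buyers, demand (in seller-price terms) shifts: Qd = 487 − 4(P + 18).
Solving gives Q = 171 with buyers paying $79 and producers receiving $61 (the $18 wedge).
Quantity falls by |ΔQ| = |211 − 171| = 40.
DWL = ½ · t · |ΔQ| = ½ · 18 · 40 = $360.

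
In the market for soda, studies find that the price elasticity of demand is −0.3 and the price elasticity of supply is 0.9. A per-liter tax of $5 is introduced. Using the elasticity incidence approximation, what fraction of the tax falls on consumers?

Consumers' share ≈ 0.75.

Incidence ratio: consumers' share ≈ εs / (εs + |εd|) = 0.9 / (0.9 + 0.3) = 0.75.
Supply is the more elastic side, so consumers bear the larger share.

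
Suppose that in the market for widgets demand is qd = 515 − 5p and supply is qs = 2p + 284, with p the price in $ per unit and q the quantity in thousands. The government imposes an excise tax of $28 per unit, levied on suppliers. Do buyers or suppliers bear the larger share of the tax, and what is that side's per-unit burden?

Suppliers bear the larger share: $20 per unit.

Without the tax, 515 − 5p = 2p + 284 gives 7p = 231, so p* = $33 and q* = 350.
With the tax collected from suppliers, supply shifts: qs = 2(p − 28) + 284.
New equilibrium: buyers pay $41, suppliers receive $13, q = 310. (Wedge: pb − ps = 28.)
Per-unit burden: buyers $8, suppliers $20.
Suppliers take the larger share because supply is less price-elastic here (demand slope 5 vs supply slope 2).
The less price-elastic side of the market bears the larger share of a per-unit tax.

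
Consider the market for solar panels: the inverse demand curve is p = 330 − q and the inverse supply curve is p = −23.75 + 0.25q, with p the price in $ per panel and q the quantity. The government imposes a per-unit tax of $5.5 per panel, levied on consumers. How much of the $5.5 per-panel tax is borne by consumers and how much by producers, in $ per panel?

Inverting to q(p) form: qd = 330 − p; qs = 4p + 95.
Without the tax, 330 − p = 4p + 95 gives 5p = 235, so p* = $47 and q* = 283.
With the tax collected from consumers, demand (in seller-price terms) shifts: qd = 330 − (p + 5.5).
Solving gives q = 278.6 with consumers paying $51.4 and producers receiving $45.9 (the $5.5 wedge).
Burden on consumers: $4.4; on producers: $1.1. (They sum to $5.5.)

Consumers bear $4.4 per panel; producers bear $1.1 per panel.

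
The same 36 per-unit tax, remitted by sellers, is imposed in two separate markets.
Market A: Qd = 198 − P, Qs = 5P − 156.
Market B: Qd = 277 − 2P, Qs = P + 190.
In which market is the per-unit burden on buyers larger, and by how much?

Market A, by 18.

Market A: pre-tax P* = 59, Q* = 139; post-tax Q = 109; per-unit burden on buyers = 30.
Market B: pre-tax P* = 29, Q* = 219; post-tax Q = 195; per-unit burden on buyers = 12.
Difference: 30 vs 12 → market A is larger by 18.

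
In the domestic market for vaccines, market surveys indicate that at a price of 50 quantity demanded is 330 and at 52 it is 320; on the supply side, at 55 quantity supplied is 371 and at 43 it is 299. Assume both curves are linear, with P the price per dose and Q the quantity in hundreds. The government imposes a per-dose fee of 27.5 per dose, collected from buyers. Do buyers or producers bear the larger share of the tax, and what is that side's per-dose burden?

Buyers bear the larger share: 15 per dose.

Demand slope: (320 − 330)/(52 − 50) = -5, so Qd = 580 − 5P.
Supply slope: (299 − 371)/(43 − 55) = 6, so Qs = 6P + 41.
Before the tax: set 580 − 5P = 6P + 41 → P* = 49, Q* = 335.
With the tax collected from buyers, demand (in seller-price terms) shifts: Qd = 580 − 5(P + 27.5).
New equilibrium: buyers pay 64, producers receive 36.5, Q = 260. (Wedge: Pb − Ps = 27.5.)
Per-dose burden: buyers 15, producers 12.5.
Buyers take the larger share because demand is less price-elastic here (demand slope 5 vs supply slope 6).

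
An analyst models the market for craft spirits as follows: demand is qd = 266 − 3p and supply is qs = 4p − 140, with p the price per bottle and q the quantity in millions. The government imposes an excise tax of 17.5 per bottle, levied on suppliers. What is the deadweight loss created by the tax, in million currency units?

Before the tax: set 266 − 3p = 4p − 140 → p* = 58, q* = 92.
With the tax collected from suppliers, supply shifts: qs = 4(p − 17.5) − 140.
Solving gives q = 62 with consumers paying 68 and suppliers receiving 50.5 (the 17.5 wedge).
Quantity falls by |ΔQ| = |92 − 62| = 30.
DWL = ½ · t · |ΔQ| = ½ · 17.5 · 30 = 262.5.

Deadweight loss = 262.5 million.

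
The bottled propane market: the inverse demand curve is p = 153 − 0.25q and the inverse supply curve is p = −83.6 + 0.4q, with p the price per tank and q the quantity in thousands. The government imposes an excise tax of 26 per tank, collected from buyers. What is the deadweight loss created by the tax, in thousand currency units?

Deadweight loss = 520 thousand.

Inverting to q(p) form: qd = 612 − 4p; qs = 2.5p + 209.
Before the tax: set 612 − 4p = 2.5p + 209 → p* = 62, q* = 364.
With the tax collected from buyers, demand (in seller-price terms) shifts: qd = 612 − 4(p + 26).
Solving gives q = 324 with buyers paying 72 and sellers receiving 46 (the 26 wedge).
Quantity falls by |ΔQ| = |364 − 324| = 40.
DWL = ½ · t · |ΔQ| = ½ · 26 · 40 = 520.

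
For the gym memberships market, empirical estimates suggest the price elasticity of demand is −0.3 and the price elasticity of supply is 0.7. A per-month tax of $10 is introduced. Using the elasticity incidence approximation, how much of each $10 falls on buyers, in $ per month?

Buyers bear ≈ $7 per month.

Incidence ratio: buyers' share ≈ εs / (εs + |εd|) = 0.7 / (0.7 + 0.3) = 0.7.
So buyers bear ≈ 0.7 × $10 = $7; suppliers bear $3.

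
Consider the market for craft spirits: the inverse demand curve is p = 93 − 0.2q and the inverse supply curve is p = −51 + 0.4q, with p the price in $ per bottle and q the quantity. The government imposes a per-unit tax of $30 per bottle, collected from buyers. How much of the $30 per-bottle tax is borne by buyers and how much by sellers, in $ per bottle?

Rewrite in direct form: qd = 465 − 5p and qs = 2.5p + 127.5.
Without the tax, 465 − 5p = 2.5p + 127.5 gives 7.5p = 337.5, so p* = $45 and q* = 240.
With the tax collected from buyers, demand (in seller-price terms) shifts: qd = 465 − 5(p + 30).
New equilibrium: buyers pay $55, sellers receive $25, q = 190. (Wedge: pb − ps = 30.)
Burden on buyers: $10; on sellers: $20. (They sum to $30.)
The less price-elastic side of the market bears the larger share of a per-unit tax.

Buyers bear $10 per bottle; sellers bear $20 per bottle.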